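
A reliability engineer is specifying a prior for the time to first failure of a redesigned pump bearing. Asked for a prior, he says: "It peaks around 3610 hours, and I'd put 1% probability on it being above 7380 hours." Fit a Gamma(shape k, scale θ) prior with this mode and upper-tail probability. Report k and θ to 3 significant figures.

Gamma(k,θ) with k>1 has mode (k−1)θ, so θ = 3610/(k−1).
Need P(X < 7380) = 0.99 with θ tied to k this way. Start at k = 2, θ = 3610: P(X<7380) ≈ 0.606.
Too low — raise k to concentrate. Iterating converges to k ≈ 10.6.
Then θ = 3610/(10.6−1) ≈ 377.

k ≈ 10.6, θ ≈ 377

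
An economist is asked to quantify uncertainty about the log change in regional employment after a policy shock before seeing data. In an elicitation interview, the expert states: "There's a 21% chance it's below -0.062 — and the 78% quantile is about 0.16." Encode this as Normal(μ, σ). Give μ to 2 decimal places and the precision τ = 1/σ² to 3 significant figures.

The p-quantile of Normal(μ,σ) is μ + z_p·σ, with z_{0.21} = -0.8064 and z_{0.78} = 0.7722.
Eliminate σ: μ = (z₂·x₁ − z₁·x₂)/(z₂ − z₁) = (0.7722·-0.062 − (-0.8064)·0.16)/1.579 = 0.05.
Then σ = (x₂ − x₁)/(z₂ − z₁) = (0.16 − -0.062)/1.579 = 0.14.
Precision τ = 1/σ² = 1/0.1406² = 50.6.

μ = 0.05, τ = 50.6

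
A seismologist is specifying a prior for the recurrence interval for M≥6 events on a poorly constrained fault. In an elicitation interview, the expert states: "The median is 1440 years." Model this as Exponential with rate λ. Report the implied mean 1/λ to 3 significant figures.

mean ≈ 2080 years

Exponential median = ln 2 / λ, so λ = ln 2 / 1440.0 = 0.000481.
Mean = 1/λ = 2080 years.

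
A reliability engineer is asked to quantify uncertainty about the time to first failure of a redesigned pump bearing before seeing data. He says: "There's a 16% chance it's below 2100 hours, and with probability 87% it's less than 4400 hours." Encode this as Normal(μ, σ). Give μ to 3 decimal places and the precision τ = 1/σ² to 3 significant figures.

The p-quantile of Normal(μ,σ) is μ + z_p·σ, with z_{0.16} = -0.9945 and z_{0.87} = 1.126.
Eliminate σ: μ = (z₂·x₁ − z₁·x₂)/(z₂ − z₁) = (1.126·2100 − (-0.9945)·4400)/2.121 = 3178.461.
Then σ = (x₂ − x₁)/(z₂ − z₁) = (4400 − 2100)/2.121 = 1084.471.
Precision τ = 1/σ² = 1/1084² = 8.5e-07.

μ = 3178.461, τ = 8.5e-07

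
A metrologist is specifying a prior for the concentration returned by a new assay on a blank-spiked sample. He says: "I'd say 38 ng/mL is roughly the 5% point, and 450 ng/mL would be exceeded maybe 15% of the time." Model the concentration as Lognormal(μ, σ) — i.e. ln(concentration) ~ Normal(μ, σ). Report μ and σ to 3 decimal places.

μ ≈ 5.154, σ ≈ 0.922

If T ~ Lognormal(μ,σ) then ln T ~ Normal(μ,σ), so the p-quantile of ln T is μ + z_p·σ.
ln(38) = 3.638 and ln(450) = 6.109; z_{0.05} = -1.645, z_{0.85} = 1.036.
σ = (6.109 − 3.638)/(1.036 − (-1.645)) = 0.922.
μ = 3.638 − (-1.645)·0.922 = 5.154.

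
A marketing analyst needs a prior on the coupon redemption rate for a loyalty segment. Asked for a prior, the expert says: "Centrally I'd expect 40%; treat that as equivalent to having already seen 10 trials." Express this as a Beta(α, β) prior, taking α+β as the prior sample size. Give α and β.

Under the effective-sample-size interpretation, Beta(α, β) has prior mean α/(α+β) and prior sample size α+β.
So α+β = 10 and α/(α+β) = 0.4, giving α = 0.4·10 = 4 and β = 10 − 4 = 6.

α = 4, β = 6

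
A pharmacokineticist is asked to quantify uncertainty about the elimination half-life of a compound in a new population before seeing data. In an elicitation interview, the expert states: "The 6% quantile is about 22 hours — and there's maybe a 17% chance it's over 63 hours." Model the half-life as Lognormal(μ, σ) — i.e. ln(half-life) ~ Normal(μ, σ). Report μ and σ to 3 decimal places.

μ ≈ 3.743, σ ≈ 0.419

If T ~ Lognormal(μ,σ) then ln T ~ Normal(μ,σ), so the p-quantile of ln T is μ + z_p·σ.
ln(22) = 3.091 and ln(63) = 4.143; z_{0.06} = -1.555, z_{0.83} = 0.9542.
σ = (4.143 − 3.091)/(0.9542 − (-1.555)) = 0.419.
μ = 3.091 − (-1.555)·0.419 = 3.743.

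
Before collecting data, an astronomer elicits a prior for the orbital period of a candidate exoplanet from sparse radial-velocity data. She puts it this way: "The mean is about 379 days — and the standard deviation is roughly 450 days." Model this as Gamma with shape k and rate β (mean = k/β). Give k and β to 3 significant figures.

For Gamma(k, rate β): mean = k/β, variance = k/β², so CV = 1/√k.
CV = SD/mean = 450/379 = 1.187, hence k = 1/CV² = 0.709.
Then β = k/mean = 0.709/379 = 0.00187.

k ≈ 0.709, β ≈ 0.00187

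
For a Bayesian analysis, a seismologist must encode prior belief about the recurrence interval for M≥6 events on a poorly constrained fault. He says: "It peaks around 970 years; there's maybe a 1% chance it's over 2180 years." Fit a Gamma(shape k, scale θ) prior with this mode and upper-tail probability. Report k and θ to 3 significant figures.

Gamma(k,θ) with k>1 has mode (k−1)θ, so θ = 970/(k−1).
Need P(X < 2180) = 0.99 with θ tied to k this way. Start at k = 2, θ = 970: P(X<2180) ≈ 0.657.
Too low — raise k to concentrate. Iterating converges to k ≈ 8.32.
Then θ = 970/(8.32−1) ≈ 133.

k ≈ 8.32, θ ≈ 133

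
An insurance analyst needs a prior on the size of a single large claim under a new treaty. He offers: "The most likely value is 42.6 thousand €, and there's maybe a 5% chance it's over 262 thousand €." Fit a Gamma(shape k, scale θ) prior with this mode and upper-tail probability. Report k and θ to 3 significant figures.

Gamma(k,θ) with k>1 has mode (k−1)θ, so θ = 42.6/(k−1).
Need P(X < 262) = 0.95 with θ tied to k this way. Start at k = 2, θ = 42.6: P(X<262) ≈ 0.985.
Too high — lower k to spread out. Iterating converges to k ≈ 1.69.
Then θ = 42.6/(1.69−1) ≈ 62.

k ≈ 1.69, θ ≈ 62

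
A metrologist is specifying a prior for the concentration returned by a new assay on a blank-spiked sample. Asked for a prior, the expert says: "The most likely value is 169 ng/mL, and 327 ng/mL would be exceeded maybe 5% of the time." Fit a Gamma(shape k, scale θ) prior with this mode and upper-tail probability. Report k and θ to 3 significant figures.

Gamma(k,θ) with k>1 has mode (k−1)θ, so θ = 169/(k−1).
Need P(X < 327) = 0.95 with θ tied to k this way. Start at k = 2, θ = 169: P(X<327) ≈ 0.576.
Too low — raise k to concentrate. Iterating converges to k ≈ 7.37.
Then θ = 169/(7.37−1) ≈ 26.5.

k ≈ 7.37, θ ≈ 26.5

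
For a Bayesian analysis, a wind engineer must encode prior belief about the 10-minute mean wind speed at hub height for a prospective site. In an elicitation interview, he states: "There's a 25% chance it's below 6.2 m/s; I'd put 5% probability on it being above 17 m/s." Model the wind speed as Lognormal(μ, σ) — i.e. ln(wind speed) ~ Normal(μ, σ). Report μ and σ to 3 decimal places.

μ ≈ 2.118, σ ≈ 0.435

If T ~ Lognormal(μ,σ) then ln T ~ Normal(μ,σ), so the p-quantile of ln T is μ + z_p·σ.
ln(6.2) = 1.825 and ln(17) = 2.833; z_{0.25} = -0.6745, z_{0.95} = 1.645.
σ = (2.833 − 1.825)/(1.645 − (-0.6745)) = 0.435.
μ = 1.825 − (-0.6745)·0.435 = 2.118.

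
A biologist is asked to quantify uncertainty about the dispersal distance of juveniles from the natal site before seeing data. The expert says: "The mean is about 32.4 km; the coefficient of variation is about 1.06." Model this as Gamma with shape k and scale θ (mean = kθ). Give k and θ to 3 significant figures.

For Gamma(k, scale θ): mean = kθ, variance = kθ², so CV = 1/√k.
CV = 1.06, hence k = 1/CV² = 0.89.
Then θ = mean/k = 32.4/0.89 = 36.4.

k ≈ 0.89, θ ≈ 36.4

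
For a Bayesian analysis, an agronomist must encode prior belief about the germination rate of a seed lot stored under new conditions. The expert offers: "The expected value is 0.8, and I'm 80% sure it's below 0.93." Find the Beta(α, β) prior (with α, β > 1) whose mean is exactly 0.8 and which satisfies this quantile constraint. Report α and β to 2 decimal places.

With mean 0.8 fixed, write α = 0.8s, β = 0.2s where s = α+β.
Need P(θ < 0.93) = 0.8 under Beta(0.8s, 0.2s). Normal approximation: (q−m)/√(m(1−m)/s) ≈ z_{0.8} = 0.842, so s ≈ 0.8·0.2·(0.842)²/(0.93−0.8)² = 6.7.
At s = 6.7: P(θ<0.93) ≈ 0.804. Adjusting to match 0.8 gives s ≈ 6.57.
So α = 0.8·6.57 ≈ 5.26, β = 0.2·6.57 ≈ 1.31.

α ≈ 5.26, β ≈ 1.31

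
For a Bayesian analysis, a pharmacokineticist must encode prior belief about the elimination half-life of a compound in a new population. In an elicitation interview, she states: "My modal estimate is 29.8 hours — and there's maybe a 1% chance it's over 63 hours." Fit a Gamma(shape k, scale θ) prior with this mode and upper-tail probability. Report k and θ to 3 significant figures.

Gamma(k,θ) with k>1 has mode (k−1)θ, so θ = 29.8/(k−1).
Need P(X < 63) = 0.99 with θ tied to k this way. Start at k = 2, θ = 29.8: P(X<63) ≈ 0.624.
Too low — raise k to concentrate. Iterating converges to k ≈ 9.67.
Then θ = 29.8/(9.67−1) ≈ 3.44.

k ≈ 9.67, θ ≈ 3.44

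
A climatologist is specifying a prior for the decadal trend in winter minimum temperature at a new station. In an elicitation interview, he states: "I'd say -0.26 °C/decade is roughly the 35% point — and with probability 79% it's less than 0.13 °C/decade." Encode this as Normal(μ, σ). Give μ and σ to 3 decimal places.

The p-quantile of Normal(μ,σ) is μ + z_p·σ, with z_{0.35} = -0.3853 and z_{0.79} = 0.8064.
Eliminate σ: μ = (z₂·x₁ − z₁·x₂)/(z₂ − z₁) = (0.8064·-0.26 − (-0.3853)·0.13)/1.192 = -0.134.
Then σ = (x₂ − x₁)/(z₂ − z₁) = (0.13 − -0.26)/1.192 = 0.327.

μ = -0.134, σ = 0.327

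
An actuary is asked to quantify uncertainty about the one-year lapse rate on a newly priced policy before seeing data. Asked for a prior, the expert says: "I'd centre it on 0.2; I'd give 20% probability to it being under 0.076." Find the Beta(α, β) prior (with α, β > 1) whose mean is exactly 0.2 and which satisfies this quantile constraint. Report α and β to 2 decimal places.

With mean 0.2 fixed, write α = 0.2s, β = 0.8s where s = α+β.
Need P(θ < 0.076) = 0.2 under Beta(0.2s, 0.8s). Normal approximation: (q−m)/√(m(1−m)/s) ≈ z_{0.2} = -0.842, so s ≈ 0.2·0.8·(-0.842)²/(0.076−0.2)² = 7.4.
At s = 7.4: P(θ<0.076) ≈ 0.199. Adjusting to match 0.2 gives s ≈ 7.31.
So α = 0.2·7.31 ≈ 1.46, β = 0.8·7.31 ≈ 5.85.

α ≈ 1.46, β ≈ 5.85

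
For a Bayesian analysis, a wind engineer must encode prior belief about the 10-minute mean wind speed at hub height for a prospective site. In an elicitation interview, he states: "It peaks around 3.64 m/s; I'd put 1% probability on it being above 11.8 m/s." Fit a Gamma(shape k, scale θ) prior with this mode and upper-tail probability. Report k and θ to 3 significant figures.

k ≈ 4.19, θ ≈ 1.14

Gamma(k,θ) with k>1 has mode (k−1)θ, so θ = 3.64/(k−1).
Need P(X < 11.8) = 0.99 with θ tied to k this way. Start at k = 2, θ = 3.64: P(X<11.8) ≈ 0.834.
Too low — raise k to concentrate. Iterating converges to k ≈ 4.19.
Then θ = 3.64/(4.19−1) ≈ 1.14.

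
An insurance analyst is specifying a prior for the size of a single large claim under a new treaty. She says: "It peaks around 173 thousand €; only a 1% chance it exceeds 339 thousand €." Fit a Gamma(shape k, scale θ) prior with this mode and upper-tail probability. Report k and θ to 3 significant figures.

k ≈ 11.9, θ ≈ 15.9

Gamma(k,θ) with k>1 has mode (k−1)θ, so θ = 173/(k−1).
Need P(X < 339) = 0.99 with θ tied to k this way. Start at k = 2, θ = 173: P(X<339) ≈ 0.583.
Too low — raise k to concentrate. Iterating converges to k ≈ 11.9.
Then θ = 173/(11.9−1) ≈ 15.9.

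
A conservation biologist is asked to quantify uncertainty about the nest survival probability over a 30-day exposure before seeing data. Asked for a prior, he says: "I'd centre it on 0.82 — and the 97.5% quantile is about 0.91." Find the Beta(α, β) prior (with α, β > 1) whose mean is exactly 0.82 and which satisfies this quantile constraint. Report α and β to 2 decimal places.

With mean 0.82 fixed, write α = 0.82s, β = 0.18s where s = α+β.
Need P(θ < 0.91) = 0.975 under Beta(0.82s, 0.18s). Normal approximation: (q−m)/√(m(1−m)/s) ≈ z_{0.975} = 1.96, so s ≈ 0.82·0.18·(1.96)²/(0.91−0.82)² = 70.0.
At s = 70.0: P(θ<0.91) ≈ 0.988. Adjusting to match 0.975 gives s ≈ 53.28.
So α = 0.82·53.28 ≈ 43.69, β = 0.18·53.28 ≈ 9.59.

α ≈ 43.69, β ≈ 9.59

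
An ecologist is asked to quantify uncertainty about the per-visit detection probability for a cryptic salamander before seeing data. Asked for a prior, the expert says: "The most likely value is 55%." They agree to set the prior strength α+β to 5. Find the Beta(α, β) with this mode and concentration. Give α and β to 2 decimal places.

For α,β > 1 the Beta mode is (α−1)/(α+β−2). With α+β = 5, the mode is (α−1)/3.
Set (α−1)/3 = 0.55 → α = 1 + 0.55·3 = 2.65.
β = 5 − α = 2.35.

α = 2.65, β = 2.35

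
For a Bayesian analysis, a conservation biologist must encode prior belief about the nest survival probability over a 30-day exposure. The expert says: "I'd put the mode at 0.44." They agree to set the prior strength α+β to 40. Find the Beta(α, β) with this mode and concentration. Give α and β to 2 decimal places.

For α,β > 1 the Beta mode is (α−1)/(α+β−2). With α+β = 40, the mode is (α−1)/38.
Set (α−1)/38 = 0.44 → α = 1 + 0.44·38 = 17.72.
β = 40 − α = 22.28.

α = 17.72, β = 22.28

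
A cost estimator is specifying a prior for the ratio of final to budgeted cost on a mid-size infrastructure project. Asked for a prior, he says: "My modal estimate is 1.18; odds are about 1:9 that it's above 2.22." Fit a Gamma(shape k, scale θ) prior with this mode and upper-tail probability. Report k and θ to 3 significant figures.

k ≈ 5.78, θ ≈ 0.247

Gamma(k,θ) with k>1 has mode (k−1)θ, so θ = 1.18/(k−1).
Need P(X < 2.22) = 0.9 with θ tied to k this way. Start at k = 2, θ = 1.18: P(X<2.22) ≈ 0.561.
Too low — raise k to concentrate. Iterating converges to k ≈ 5.78.
Then θ = 1.18/(5.78−1) ≈ 0.247.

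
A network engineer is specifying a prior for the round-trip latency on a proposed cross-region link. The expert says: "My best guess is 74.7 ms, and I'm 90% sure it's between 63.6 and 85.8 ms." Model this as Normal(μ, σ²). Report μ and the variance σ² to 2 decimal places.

A symmetric 90% interval runs μ ± z·σ with z = 1.645.
Half-width = 11.1, so σ = 11.1/1.645 = 6.748 and σ² = 45.54.
μ is the stated best guess, 74.70.

μ = 74.70, σ² = 45.54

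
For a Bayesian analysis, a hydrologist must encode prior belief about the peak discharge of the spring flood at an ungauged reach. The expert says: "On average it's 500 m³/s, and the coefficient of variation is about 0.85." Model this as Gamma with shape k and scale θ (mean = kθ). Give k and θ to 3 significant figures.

For Gamma(k, scale θ): mean = kθ, variance = kθ², so CV = 1/√k.
CV = 0.85, hence k = 1/CV² = 1.38.
Then θ = mean/k = 500/1.38 = 361.

k ≈ 1.38, θ ≈ 361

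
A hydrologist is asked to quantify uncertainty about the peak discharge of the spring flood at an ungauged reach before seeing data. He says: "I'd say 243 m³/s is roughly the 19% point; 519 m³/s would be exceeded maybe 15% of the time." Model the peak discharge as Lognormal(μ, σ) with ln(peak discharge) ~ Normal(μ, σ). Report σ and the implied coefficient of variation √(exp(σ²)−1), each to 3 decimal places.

σ ≈ 0.396, CV ≈ 0.412

If T ~ Lognormal(μ,σ) then ln T ~ Normal(μ,σ), so the p-quantile of ln T is μ + z_p·σ.
ln(243) = 5.493 and ln(519) = 6.252; z_{0.19} = -0.8779, z_{0.85} = 1.036.
σ = (6.252 − 5.493)/(1.036 − (-0.8779)) = 0.396.
μ = 5.493 − (-0.8779)·0.396 = 5.841.
CV = √(exp(σ²)−1) = √(exp(0.1571)−1) = 0.412.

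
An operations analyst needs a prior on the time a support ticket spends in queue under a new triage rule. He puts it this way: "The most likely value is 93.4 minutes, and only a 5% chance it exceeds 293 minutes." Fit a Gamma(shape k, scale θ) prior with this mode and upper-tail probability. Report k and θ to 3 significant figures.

Gamma(k,θ) with k>1 has mode (k−1)θ, so θ = 93.4/(k−1).
Need P(X < 293) = 0.95 with θ tied to k this way. Start at k = 2, θ = 93.4: P(X<293) ≈ 0.820.
Too low — raise k to concentrate. Iterating converges to k ≈ 3.01.
Then θ = 93.4/(3.01−1) ≈ 46.4.

k ≈ 3.01, θ ≈ 46.4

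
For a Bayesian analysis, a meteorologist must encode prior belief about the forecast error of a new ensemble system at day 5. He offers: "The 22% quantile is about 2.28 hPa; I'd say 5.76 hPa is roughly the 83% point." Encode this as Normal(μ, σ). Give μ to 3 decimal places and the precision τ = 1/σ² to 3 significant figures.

μ = 3.837, τ = 0.246

The p-quantile of Normal(μ,σ) is μ + z_p·σ, with z_{0.22} = -0.7722 and z_{0.83} = 0.9542.
Eliminate σ: μ = (z₂·x₁ − z₁·x₂)/(z₂ − z₁) = (0.9542·2.28 − (-0.7722)·5.76)/1.726 = 3.837.
Then σ = (x₂ − x₁)/(z₂ − z₁) = (5.76 − 2.28)/1.726 = 2.016.
Precision τ = 1/σ² = 1/2.016² = 0.246.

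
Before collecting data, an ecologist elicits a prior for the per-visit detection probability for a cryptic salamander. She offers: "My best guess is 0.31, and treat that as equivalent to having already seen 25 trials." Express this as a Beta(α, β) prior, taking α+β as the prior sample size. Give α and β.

α = 7.75, β = 17.25

Under the effective-sample-size interpretation, Beta(α, β) has prior mean α/(α+β) and prior sample size α+β.
So α+β = 25 and α/(α+β) = 0.31, giving α = 0.31·25 = 7.75 and β = 25 − 7.75 = 17.25.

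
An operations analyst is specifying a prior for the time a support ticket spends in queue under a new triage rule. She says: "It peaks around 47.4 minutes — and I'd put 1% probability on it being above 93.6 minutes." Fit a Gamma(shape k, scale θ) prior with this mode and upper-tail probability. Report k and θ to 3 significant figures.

Gamma(k,θ) with k>1 has mode (k−1)θ, so θ = 47.4/(k−1).
Need P(X < 93.6) = 0.99 with θ tied to k this way. Start at k = 2, θ = 47.4: P(X<93.6) ≈ 0.587.
Too low — raise k to concentrate. Iterating converges to k ≈ 11.6.
Then θ = 47.4/(11.6−1) ≈ 4.46.

k ≈ 11.6, θ ≈ 4.46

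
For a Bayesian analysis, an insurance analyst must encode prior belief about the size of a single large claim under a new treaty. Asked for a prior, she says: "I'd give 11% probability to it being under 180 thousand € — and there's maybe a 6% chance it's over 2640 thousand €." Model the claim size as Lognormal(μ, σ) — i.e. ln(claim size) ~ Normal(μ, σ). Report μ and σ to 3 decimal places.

μ ≈ 6.377, σ ≈ 0.966

If T ~ Lognormal(μ,σ) then ln T ~ Normal(μ,σ), so the p-quantile of ln T is μ + z_p·σ.
ln(180) = 5.193 and ln(2640) = 7.879; z_{0.11} = -1.227, z_{0.94} = 1.555.
σ = (7.879 − 5.193)/(1.555 − (-1.227)) = 0.966.
μ = 5.193 − (-1.227)·0.966 = 6.377.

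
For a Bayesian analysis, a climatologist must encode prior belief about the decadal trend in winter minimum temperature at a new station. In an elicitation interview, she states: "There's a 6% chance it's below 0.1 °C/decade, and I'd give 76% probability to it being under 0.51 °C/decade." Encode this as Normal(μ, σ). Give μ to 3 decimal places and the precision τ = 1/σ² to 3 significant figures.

μ = 0.382, τ = 30.4

The p-quantile of Normal(μ,σ) is μ + z_p·σ, with z_{0.06} = -1.555 and z_{0.76} = 0.7063.
Eliminate σ: μ = (z₂·x₁ − z₁·x₂)/(z₂ − z₁) = (0.7063·0.1 − (-1.555)·0.51)/2.261 = 0.382.
Then σ = (x₂ − x₁)/(z₂ − z₁) = (0.51 − 0.1)/2.261 = 0.181.
Precision τ = 1/σ² = 1/0.1813² = 30.4.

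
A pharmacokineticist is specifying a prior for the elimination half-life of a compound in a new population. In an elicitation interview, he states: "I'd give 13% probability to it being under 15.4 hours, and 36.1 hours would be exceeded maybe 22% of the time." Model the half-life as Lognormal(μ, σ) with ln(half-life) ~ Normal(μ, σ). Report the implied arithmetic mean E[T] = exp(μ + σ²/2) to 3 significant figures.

If T ~ Lognormal(μ,σ) then ln T ~ Normal(μ,σ), so the p-quantile of ln T is μ + z_p·σ.
ln(15.4) = 2.734 and ln(36.1) = 3.586; z_{0.13} = -1.126, z_{0.78} = 0.7722.
σ = (3.586 − 2.734)/(0.7722 − (-1.126)) = 0.449.
μ = 2.734 − (-1.126)·0.449 = 3.240.
E[T] = exp(μ + σ²/2) = exp(3.240 + 0.1007) = 28.2 hours.

E[T] ≈ 28.2 hours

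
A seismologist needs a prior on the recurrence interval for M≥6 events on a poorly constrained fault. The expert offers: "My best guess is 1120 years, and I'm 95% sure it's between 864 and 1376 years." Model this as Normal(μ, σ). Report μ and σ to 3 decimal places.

μ = 1120.000, σ = 130.615

A symmetric 95% interval runs μ ± z·σ with z = 1.96.
Half-width = 256, so σ = 256/1.96 = 130.615.
μ is the stated best guess, 1120.000.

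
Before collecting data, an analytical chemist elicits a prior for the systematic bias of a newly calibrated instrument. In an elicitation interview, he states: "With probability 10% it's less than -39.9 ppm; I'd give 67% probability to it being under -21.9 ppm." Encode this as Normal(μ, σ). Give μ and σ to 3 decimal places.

The p-quantile of Normal(μ,σ) is μ + z_p·σ, with z_{0.1} = -1.282 and z_{0.67} = 0.4399.
Eliminate σ: μ = (z₂·x₁ − z₁·x₂)/(z₂ − z₁) = (0.4399·-39.9 − (-1.282)·-21.9)/1.721 = -26.500.
Then σ = (x₂ − x₁)/(z₂ − z₁) = (-21.9 − -39.9)/1.721 = 10.456.

μ = -26.500, σ = 10.456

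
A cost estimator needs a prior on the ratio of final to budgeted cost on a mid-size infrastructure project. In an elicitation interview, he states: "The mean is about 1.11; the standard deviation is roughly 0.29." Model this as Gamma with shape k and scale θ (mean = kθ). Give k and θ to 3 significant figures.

For Gamma(k, scale θ): mean = kθ, variance = kθ², so CV = 1/√k.
CV = SD/mean = 0.29/1.11 = 0.2613, hence k = 1/CV² = 14.7.
Then θ = mean/k = 1.11/14.7 = 0.0758.

k ≈ 14.7, θ ≈ 0.0758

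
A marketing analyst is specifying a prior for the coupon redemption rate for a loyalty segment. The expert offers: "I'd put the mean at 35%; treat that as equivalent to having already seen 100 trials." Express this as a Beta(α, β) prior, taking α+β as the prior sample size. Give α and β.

α = 35, β = 65

Under the effective-sample-size interpretation, Beta(α, β) has prior mean α/(α+β) and prior sample size α+β.
So α+β = 100 and α/(α+β) = 0.35, giving α = 0.35·100 = 35 and β = 100 − 35 = 65.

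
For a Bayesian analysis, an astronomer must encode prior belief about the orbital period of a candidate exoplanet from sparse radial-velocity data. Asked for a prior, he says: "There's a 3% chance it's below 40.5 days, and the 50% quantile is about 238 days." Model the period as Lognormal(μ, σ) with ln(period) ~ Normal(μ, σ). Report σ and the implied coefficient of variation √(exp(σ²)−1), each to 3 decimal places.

σ ≈ 0.942, CV ≈ 1.195

If T ~ Lognormal(μ,σ) then ln T ~ Normal(μ,σ), so the p-quantile of ln T is μ + z_p·σ.
ln(40.5) = 3.701 and ln(238) = 5.472; z_{0.03} = -1.881, z_{0.5} = 0.
σ = (5.472 − 3.701)/(0 − (-1.881)) = 0.942.
μ = 3.701 − (-1.881)·0.942 = 5.472.
CV = √(exp(σ²)−1) = √(exp(0.8866)−1) = 1.195.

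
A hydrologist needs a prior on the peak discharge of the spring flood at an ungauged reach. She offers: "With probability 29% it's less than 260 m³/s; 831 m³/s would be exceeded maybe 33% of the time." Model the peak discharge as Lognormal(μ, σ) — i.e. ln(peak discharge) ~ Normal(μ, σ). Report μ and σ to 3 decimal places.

μ ≈ 6.208, σ ≈ 1.170

If T ~ Lognormal(μ,σ) then ln T ~ Normal(μ,σ), so the p-quantile of ln T is μ + z_p·σ.
ln(260) = 5.561 and ln(831) = 6.723; z_{0.29} = -0.5534, z_{0.67} = 0.4399.
σ = (6.723 − 5.561)/(0.4399 − (-0.5534)) = 1.170.
μ = 5.561 − (-0.5534)·1.170 = 6.208.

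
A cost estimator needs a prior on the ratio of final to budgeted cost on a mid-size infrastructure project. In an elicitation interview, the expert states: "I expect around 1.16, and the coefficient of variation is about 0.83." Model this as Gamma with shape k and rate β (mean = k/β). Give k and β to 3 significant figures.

For Gamma(k, rate β): mean = k/β, variance = k/β², so CV = 1/√k.
CV = 0.83, hence k = 1/CV² = 1.45.
Then β = k/mean = 1.45/1.16 = 1.25.

k ≈ 1.45, β ≈ 1.25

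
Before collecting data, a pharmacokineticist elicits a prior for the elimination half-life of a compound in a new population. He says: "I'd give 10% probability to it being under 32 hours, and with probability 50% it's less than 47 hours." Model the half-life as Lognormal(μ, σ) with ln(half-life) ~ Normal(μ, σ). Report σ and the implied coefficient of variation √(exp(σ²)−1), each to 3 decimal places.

σ ≈ 0.300, CV ≈ 0.307

If T ~ Lognormal(μ,σ) then ln T ~ Normal(μ,σ), so the p-quantile of ln T is μ + z_p·σ.
ln(32) = 3.466 and ln(47) = 3.85; z_{0.1} = -1.282, z_{0.5} = 0.
σ = (3.85 − 3.466)/(0 − (-1.282)) = 0.300.
μ = 3.466 − (-1.282)·0.300 = 3.850.
CV = √(exp(σ²)−1) = √(exp(0.0900)−1) = 0.307.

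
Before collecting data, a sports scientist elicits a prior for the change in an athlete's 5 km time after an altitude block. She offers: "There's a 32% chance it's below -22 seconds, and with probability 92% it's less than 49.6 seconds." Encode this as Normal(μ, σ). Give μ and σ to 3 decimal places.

For Normal(μ,σ), the p-quantile is μ + z_p·σ. Here z_{0.32} = -0.4677, z_{0.92} = 1.405.
So -22 = μ − 0.4677σ and 49.6 = μ + 1.405σ.
Subtracting: σ = (49.6 − -22)/(1.405 − (-0.4677)) = 38.232.
Then μ = -22 − (-0.4677)·38.232 = -4.119.

μ = -4.119, σ = 38.232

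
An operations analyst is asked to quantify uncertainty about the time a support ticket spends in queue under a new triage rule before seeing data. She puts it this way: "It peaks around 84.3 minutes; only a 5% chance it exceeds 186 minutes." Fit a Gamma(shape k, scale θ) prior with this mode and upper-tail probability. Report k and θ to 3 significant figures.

k ≈ 5.39, θ ≈ 19.2

Gamma(k,θ) with k>1 has mode (k−1)θ, so θ = 84.3/(k−1).
Need P(X < 186) = 0.95 with θ tied to k this way. Start at k = 2, θ = 84.3: P(X<186) ≈ 0.647.
Too low — raise k to concentrate. Iterating converges to k ≈ 5.39.
Then θ = 84.3/(5.39−1) ≈ 19.2.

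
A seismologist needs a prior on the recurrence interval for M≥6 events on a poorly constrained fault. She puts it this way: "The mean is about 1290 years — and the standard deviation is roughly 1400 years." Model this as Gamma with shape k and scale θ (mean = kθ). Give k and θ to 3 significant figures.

For Gamma(k, scale θ): mean = kθ, variance = kθ², so CV = 1/√k.
CV = SD/mean = 1400/1290 = 1.085, hence k = 1/CV² = 0.849.
Then θ = mean/k = 1290/0.849 = 1520.

k ≈ 0.849, θ ≈ 1520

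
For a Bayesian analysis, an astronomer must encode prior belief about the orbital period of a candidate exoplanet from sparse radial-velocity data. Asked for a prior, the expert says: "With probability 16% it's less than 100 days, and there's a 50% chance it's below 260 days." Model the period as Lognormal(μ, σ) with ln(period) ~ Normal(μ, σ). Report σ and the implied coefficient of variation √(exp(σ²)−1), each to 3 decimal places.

σ ≈ 0.961, CV ≈ 1.232

If T ~ Lognormal(μ,σ) then ln T ~ Normal(μ,σ), so the p-quantile of ln T is μ + z_p·σ.
ln(100) = 4.605 and ln(260) = 5.561; z_{0.16} = -0.9945, z_{0.5} = 0.
σ = (5.561 − 4.605)/(0 − (-0.9945)) = 0.961.
μ = 4.605 − (-0.9945)·0.961 = 5.561.
CV = √(exp(σ²)−1) = √(exp(0.9232)−1) = 1.232.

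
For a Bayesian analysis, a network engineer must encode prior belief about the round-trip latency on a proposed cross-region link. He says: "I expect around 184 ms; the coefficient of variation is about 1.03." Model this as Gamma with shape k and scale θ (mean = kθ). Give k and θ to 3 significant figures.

k ≈ 0.943, θ ≈ 195

For Gamma(k, scale θ): mean = kθ, variance = kθ², so CV = 1/√k.
CV = 1.03, hence k = 1/CV² = 0.943.
Then θ = mean/k = 184/0.943 = 195.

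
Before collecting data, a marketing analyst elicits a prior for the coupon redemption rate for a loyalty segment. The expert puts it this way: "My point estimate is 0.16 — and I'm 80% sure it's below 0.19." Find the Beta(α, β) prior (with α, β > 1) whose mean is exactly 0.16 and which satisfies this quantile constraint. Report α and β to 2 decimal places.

With mean 0.16 fixed, write α = 0.16s, β = 0.84s where s = α+β.
Need P(θ < 0.19) = 0.8 under Beta(0.16s, 0.84s). Normal approximation: (q−m)/√(m(1−m)/s) ≈ z_{0.8} = 0.842, so s ≈ 0.16·0.84·(0.842)²/(0.19−0.16)² = 105.8.
At s = 105.8: P(θ<0.19) ≈ 0.805. Adjusting to match 0.8 gives s ≈ 100.27.
So α = 0.16·100.27 ≈ 16.04, β = 0.84·100.27 ≈ 84.23.

α ≈ 16.04, β ≈ 84.23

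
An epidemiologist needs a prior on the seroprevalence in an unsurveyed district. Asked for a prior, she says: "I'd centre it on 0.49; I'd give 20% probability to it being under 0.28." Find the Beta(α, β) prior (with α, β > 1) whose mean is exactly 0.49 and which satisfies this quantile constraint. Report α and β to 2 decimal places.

With mean 0.49 fixed, write α = 0.49s, β = 0.51s where s = α+β.
Need P(θ < 0.28) = 0.2 under Beta(0.49s, 0.51s). Normal approximation: (q−m)/√(m(1−m)/s) ≈ z_{0.2} = -0.842, so s ≈ 0.49·0.51·(-0.842)²/(0.28−0.49)² = 4.0.
At s = 4.0: P(θ<0.28) ≈ 0.203. Adjusting to match 0.2 gives s ≈ 4.12.
So α = 0.49·4.12 ≈ 2.02, β = 0.51·4.12 ≈ 2.10.

α ≈ 2.02, β ≈ 2.10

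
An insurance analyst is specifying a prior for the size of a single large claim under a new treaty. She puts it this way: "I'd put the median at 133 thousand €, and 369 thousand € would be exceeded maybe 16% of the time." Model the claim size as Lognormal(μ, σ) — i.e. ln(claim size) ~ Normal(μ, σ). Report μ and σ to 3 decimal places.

If T ~ Lognormal(μ,σ) then ln T ~ Normal(μ,σ), so the p-quantile of ln T is μ + z_p·σ.
ln(133) = 4.89 and ln(369) = 5.911; z_{0.5} = 0, z_{0.84} = 0.9945.
σ = (5.911 − 4.89)/(0.9945 − (0)) = 1.026.
μ = 4.89 − (0)·1.026 = 4.890.

μ ≈ 4.890, σ ≈ 1.026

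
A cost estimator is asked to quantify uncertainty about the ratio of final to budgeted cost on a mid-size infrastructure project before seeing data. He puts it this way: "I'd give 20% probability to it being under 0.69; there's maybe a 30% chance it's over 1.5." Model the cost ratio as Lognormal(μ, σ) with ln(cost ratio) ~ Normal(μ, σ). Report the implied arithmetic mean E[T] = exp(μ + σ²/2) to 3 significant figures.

E[T] ≈ 1.31

If T ~ Lognormal(μ,σ) then ln T ~ Normal(μ,σ), so the p-quantile of ln T is μ + z_p·σ.
ln(0.69) = -0.3711 and ln(1.5) = 0.4055; z_{0.2} = -0.8416, z_{0.7} = 0.5244.
σ = (0.4055 − -0.3711)/(0.5244 − (-0.8416)) = 0.568.
μ = -0.3711 − (-0.8416)·0.568 = 0.107.
E[T] = exp(μ + σ²/2) = exp(0.107 + 0.1616) = 1.31.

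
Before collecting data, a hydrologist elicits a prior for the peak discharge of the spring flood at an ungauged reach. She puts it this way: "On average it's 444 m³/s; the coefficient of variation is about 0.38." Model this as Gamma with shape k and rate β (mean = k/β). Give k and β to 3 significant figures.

For Gamma(k, rate β): mean = k/β, variance = k/β², so CV = 1/√k.
CV = 0.38, hence k = 1/CV² = 6.93.
Then β = k/mean = 6.93/444 = 0.0156.

k ≈ 6.93, β ≈ 0.0156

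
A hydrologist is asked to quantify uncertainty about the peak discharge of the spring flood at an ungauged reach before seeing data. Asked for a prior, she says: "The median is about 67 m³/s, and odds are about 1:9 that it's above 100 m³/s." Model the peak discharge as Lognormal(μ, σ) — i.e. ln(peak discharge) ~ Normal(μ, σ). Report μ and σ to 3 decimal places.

μ ≈ 4.205, σ ≈ 0.312

If T ~ Lognormal(μ,σ) then ln T ~ Normal(μ,σ), so the p-quantile of ln T is μ + z_p·σ.
ln(67) = 4.205 and ln(100) = 4.605; z_{0.5} = 0, z_{0.9} = 1.282.
σ = (4.605 − 4.205)/(1.282 − (0)) = 0.312.
μ = 4.205 − (0)·0.312 = 4.205.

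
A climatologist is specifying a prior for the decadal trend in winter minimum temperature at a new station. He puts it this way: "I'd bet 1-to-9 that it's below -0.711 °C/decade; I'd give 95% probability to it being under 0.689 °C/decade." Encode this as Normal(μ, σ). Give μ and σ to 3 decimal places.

The p-quantile of Normal(μ,σ) is μ + z_p·σ, with z_{0.1} = -1.282 and z_{0.95} = 1.645.
Eliminate σ: μ = (z₂·x₁ − z₁·x₂)/(z₂ − z₁) = (1.645·-0.711 − (-1.282)·0.689)/2.926 = -0.098.
Then σ = (x₂ − x₁)/(z₂ − z₁) = (0.689 − -0.711)/2.926 = 0.478.

μ = -0.098, σ = 0.478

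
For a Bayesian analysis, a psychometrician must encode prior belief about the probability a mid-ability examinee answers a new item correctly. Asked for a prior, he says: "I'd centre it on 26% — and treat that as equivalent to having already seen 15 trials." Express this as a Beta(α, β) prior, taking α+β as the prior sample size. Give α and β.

Under the effective-sample-size interpretation, Beta(α, β) has prior mean α/(α+β) and prior sample size α+β.
So α+β = 15 and α/(α+β) = 0.26, giving α = 0.26·15 = 3.9 and β = 15 − 3.9 = 11.1.

α = 3.9, β = 11.1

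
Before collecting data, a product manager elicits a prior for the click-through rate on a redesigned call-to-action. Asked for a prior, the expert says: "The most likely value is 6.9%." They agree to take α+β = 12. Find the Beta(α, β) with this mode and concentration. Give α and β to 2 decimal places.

For α,β > 1 the Beta mode is (α−1)/(α+β−2). With α+β = 12, the mode is (α−1)/10.
Set (α−1)/10 = 0.069 → α = 1 + 0.069·10 = 1.69.
β = 12 − α = 10.31.

α = 1.69, β = 10.31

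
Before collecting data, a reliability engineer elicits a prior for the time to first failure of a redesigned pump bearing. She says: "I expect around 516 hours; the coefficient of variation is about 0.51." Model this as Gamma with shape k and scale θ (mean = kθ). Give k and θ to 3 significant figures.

k ≈ 3.84, θ ≈ 134

For Gamma(k, scale θ): mean = kθ, variance = kθ², so CV = 1/√k.
CV = 0.51, hence k = 1/CV² = 3.84.
Then θ = mean/k = 516/3.84 = 134.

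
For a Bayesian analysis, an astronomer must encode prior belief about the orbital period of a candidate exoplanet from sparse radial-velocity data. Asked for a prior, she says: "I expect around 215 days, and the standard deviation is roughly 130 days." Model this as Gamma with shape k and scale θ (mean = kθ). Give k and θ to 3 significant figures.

k ≈ 2.74, θ ≈ 78.6

For Gamma(k, scale θ): mean = kθ, variance = kθ², so CV = 1/√k.
CV = SD/mean = 130/215 = 0.6047, hence k = 1/CV² = 2.74.
Then θ = mean/k = 215/2.74 = 78.6.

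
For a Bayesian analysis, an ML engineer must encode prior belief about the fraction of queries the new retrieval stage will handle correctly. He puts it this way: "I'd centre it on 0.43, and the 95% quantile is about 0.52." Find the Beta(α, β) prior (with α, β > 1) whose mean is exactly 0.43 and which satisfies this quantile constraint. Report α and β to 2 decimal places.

α ≈ 35.59, β ≈ 47.18

With mean 0.43 fixed, write α = 0.43s, β = 0.57s where s = α+β.
Need P(θ < 0.52) = 0.95 under Beta(0.43s, 0.57s). Normal approximation: (q−m)/√(m(1−m)/s) ≈ z_{0.95} = 1.64, so s ≈ 0.43·0.57·(1.64)²/(0.52−0.43)² = 81.9.
At s = 81.9: P(θ<0.52) ≈ 0.949. Adjusting to match 0.95 gives s ≈ 82.77.
So α = 0.43·82.77 ≈ 35.59, β = 0.57·82.77 ≈ 47.18.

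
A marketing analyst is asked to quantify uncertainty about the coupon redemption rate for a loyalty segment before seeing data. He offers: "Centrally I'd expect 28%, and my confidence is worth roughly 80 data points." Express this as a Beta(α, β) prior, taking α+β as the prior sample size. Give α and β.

α = 22.4, β = 57.6

Under the effective-sample-size interpretation, Beta(α, β) has prior mean α/(α+β) and prior sample size α+β.
So α+β = 80 and α/(α+β) = 0.28, giving α = 0.28·80 = 22.4 and β = 80 − 22.4 = 57.6.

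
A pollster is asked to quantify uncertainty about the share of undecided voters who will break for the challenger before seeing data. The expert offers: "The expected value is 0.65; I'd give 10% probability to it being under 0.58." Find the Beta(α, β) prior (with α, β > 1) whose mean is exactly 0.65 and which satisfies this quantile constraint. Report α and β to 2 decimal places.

α ≈ 50.49, β ≈ 27.19

With mean 0.65 fixed, write α = 0.65s, β = 0.35s where s = α+β.
Need P(θ < 0.58) = 0.1 under Beta(0.65s, 0.35s). Normal approximation: (q−m)/√(m(1−m)/s) ≈ z_{0.1} = -1.28, so s ≈ 0.65·0.35·(-1.28)²/(0.58−0.65)² = 76.3.
At s = 76.3: P(θ<0.58) ≈ 0.102. Adjusting to match 0.1 gives s ≈ 77.68.
So α = 0.65·77.68 ≈ 50.49, β = 0.35·77.68 ≈ 27.19.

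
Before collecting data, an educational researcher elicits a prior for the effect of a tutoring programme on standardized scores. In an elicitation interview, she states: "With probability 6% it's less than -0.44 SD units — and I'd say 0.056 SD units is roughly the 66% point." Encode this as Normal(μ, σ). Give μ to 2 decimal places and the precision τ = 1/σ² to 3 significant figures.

For Normal(μ,σ), the p-quantile is μ + z_p·σ. Here z_{0.06} = -1.555, z_{0.66} = 0.4125.
So -0.44 = μ − 1.555σ and 0.056 = μ + 0.4125σ.
Subtracting: σ = (0.056 − -0.44)/(0.4125 − (-1.555)) = 0.25.
Then μ = -0.44 − (-1.555)·0.25 = -0.05.
Precision τ = 1/σ² = 1/0.2521² = 15.7.

μ = -0.05, τ = 15.7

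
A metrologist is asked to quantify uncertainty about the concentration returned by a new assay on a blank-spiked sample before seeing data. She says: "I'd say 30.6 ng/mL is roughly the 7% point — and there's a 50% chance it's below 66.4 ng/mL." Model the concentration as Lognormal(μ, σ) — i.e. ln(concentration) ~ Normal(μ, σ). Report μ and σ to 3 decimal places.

If T ~ Lognormal(μ,σ) then ln T ~ Normal(μ,σ), so the p-quantile of ln T is μ + z_p·σ.
ln(30.6) = 3.421 and ln(66.4) = 4.196; z_{0.07} = -1.476, z_{0.5} = 0.
σ = (4.196 − 3.421)/(0 − (-1.476)) = 0.525.
μ = 3.421 − (-1.476)·0.525 = 4.196.

μ ≈ 4.196, σ ≈ 0.525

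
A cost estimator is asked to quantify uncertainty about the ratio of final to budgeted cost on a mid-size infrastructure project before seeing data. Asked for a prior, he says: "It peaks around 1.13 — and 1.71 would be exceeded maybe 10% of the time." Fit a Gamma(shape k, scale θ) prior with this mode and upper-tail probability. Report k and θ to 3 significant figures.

k ≈ 11.9, θ ≈ 0.104

Gamma(k,θ) with k>1 has mode (k−1)θ, so θ = 1.13/(k−1).
Need P(X < 1.71) = 0.9 with θ tied to k this way. Start at k = 2, θ = 1.13: P(X<1.71) ≈ 0.447.
Too low — raise k to concentrate. Iterating converges to k ≈ 11.9.
Then θ = 1.13/(11.9−1) ≈ 0.104.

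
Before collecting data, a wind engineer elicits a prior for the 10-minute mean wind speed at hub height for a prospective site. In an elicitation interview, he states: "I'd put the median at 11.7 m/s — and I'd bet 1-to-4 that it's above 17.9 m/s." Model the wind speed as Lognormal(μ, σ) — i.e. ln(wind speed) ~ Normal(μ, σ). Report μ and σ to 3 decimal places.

If T ~ Lognormal(μ,σ) then ln T ~ Normal(μ,σ), so the p-quantile of ln T is μ + z_p·σ.
ln(11.7) = 2.46 and ln(17.9) = 2.885; z_{0.5} = 0, z_{0.8} = 0.8416.
σ = (2.885 − 2.46)/(0.8416 − (0)) = 0.505.
μ = 2.46 − (0)·0.505 = 2.460.

μ ≈ 2.460, σ ≈ 0.505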